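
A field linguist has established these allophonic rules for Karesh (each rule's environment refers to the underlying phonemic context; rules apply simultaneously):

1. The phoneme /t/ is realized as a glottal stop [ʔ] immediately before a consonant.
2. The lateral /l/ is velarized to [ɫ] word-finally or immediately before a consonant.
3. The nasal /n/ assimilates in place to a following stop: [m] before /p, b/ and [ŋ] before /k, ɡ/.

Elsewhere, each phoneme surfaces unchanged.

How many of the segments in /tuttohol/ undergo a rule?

2

Segments that undergo a rule: /t/ → [ʔ] (rule 1); /l/ → [ɫ] (rule 2).
All other segments surface unchanged.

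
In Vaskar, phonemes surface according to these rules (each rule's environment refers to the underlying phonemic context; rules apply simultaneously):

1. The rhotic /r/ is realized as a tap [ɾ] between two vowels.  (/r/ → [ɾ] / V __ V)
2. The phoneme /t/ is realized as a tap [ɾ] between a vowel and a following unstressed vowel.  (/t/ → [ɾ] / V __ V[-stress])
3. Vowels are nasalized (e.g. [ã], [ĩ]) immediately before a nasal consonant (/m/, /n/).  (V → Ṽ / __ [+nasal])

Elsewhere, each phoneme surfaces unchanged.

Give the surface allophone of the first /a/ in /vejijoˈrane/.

Rule 3 applies to /a/ (between /r/ and /n/: before a nasal consonant) → [ã].

[ã]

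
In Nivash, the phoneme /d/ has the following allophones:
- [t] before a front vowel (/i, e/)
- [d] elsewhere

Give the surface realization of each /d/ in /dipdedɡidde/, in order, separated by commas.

[t], [t], [d], [d], [t]

Occurrence 1 (position 1): before a front vowel (/i, e/) → [t].
Occurrence 2 (position 4): before a front vowel (/i, e/) → [t].
Occurrence 3 (position 6): no conditioning environment matches → elsewhere allophone [d].
Occurrence 4 (position 9): no conditioning environment matches → elsewhere allophone [d].
Occurrence 5 (position 10): before a front vowel (/i, e/) → [t].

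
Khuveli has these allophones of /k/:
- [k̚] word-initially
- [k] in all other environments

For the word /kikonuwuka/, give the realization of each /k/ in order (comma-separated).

[k̚], [k], [k]

Occurrence 1 (position 1): word-initially → [k̚].
Occurrence 2 (position 3): no conditioning environment matches → elsewhere allophone [k].
Occurrence 3 (position 9): no conditioning environment matches → elsewhere allophone [k].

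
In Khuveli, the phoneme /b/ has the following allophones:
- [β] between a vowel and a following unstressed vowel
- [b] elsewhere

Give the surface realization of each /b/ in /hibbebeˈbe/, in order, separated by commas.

[b], [b], [β], [b]

Occurrence 1 (position 3): no conditioning environment matches → elsewhere allophone [b].
Occurrence 2 (position 4): no conditioning environment matches → elsewhere allophone [b].
Occurrence 3 (position 6): between a vowel and a following unstressed vowel → [β].
Occurrence 4 (position 8): no conditioning environment matches → elsewhere allophone [b].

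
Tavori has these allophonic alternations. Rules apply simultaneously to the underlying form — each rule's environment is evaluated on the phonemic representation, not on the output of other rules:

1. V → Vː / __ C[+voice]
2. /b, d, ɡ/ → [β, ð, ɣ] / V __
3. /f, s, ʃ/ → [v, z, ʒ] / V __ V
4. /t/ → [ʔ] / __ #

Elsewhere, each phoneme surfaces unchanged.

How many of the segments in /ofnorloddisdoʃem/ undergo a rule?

5

Segments that undergo a rule: /o/ → [oː] (rule 1); /o/ → [oː] (rule 1); /d/ → [ð] (rule 2); /ʃ/ → [ʒ] (rule 3); /e/ → [eː] (rule 1).
All other segments surface unchanged.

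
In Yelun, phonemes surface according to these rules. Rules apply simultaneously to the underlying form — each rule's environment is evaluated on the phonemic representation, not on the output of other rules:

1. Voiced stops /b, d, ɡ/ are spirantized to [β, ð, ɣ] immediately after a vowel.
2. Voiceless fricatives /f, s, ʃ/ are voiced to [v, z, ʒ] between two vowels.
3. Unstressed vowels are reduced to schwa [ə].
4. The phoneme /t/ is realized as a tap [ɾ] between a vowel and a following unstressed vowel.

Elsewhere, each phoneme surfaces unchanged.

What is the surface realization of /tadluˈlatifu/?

[təðləˈlaɾəvə]

/t/ (word-initial): rule 4 targets it, but not between a vowel and a following unstressed vowel → unchanged [t].
/a/ (between /t/ and /d/): in an unstressed syllable, so rule 3 applies → [ə].
Rule 1 applies to /d/ (between /a/ and /l/: immediately after a vowel) → [ð].
/l/ (between /d/ and /u/) is unaffected → [l].
/u/ (between /l/ and /l/): in an unstressed syllable, so rule 3 applies → [ə].
/l/ (between /u/ and /a/) is unaffected → [l].
/a/ (between /l/ and /t/) fails the environment for rule 3, so it stays [a].
/t/ meets the environment for rule 4 (between a vowel and a following unstressed vowel) → [ɾ].
/i/ — between /t/ and /f/, in an unstressed syllable — surfaces as [ə] (rule 3).
/f/ (between /i/ and /u/) occurs between two vowels → [v] by rule 2.
Rule 3 applies to /u/ (word-final: in an unstressed syllable) → [ə].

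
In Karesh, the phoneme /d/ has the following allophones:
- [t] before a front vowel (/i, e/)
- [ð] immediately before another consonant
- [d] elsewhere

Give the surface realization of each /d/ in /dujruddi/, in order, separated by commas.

Occurrence 1 (position 1): no conditioning environment matches → elsewhere allophone [d].
Occurrence 2 (position 6): immediately before another consonant → [ð].
Occurrence 3 (position 7): before a front vowel (/i, e/) → [t].

[d], [ð], [t]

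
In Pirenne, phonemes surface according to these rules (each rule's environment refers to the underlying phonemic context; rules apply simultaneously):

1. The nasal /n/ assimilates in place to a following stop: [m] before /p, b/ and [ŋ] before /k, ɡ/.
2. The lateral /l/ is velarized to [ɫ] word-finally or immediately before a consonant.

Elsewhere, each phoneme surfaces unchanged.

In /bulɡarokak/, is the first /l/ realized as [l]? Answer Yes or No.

/l/ (between /u/ and /ɡ/): word-finally or immediately before a consonant, so rule 2 applies → [ɫ].
The actual realization is [ɫ], not [l].

No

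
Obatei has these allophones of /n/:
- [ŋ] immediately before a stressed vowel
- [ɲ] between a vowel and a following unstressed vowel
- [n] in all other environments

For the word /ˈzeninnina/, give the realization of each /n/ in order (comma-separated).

[ɲ], [n], [n], [ɲ]

Occurrence 1 (position 3): between a vowel and a following unstressed vowel → [ɲ].
Occurrence 2 (position 5): no conditioning environment matches → elsewhere allophone [n].
Occurrence 3 (position 6): no conditioning environment matches → elsewhere allophone [n].
Occurrence 4 (position 8): between a vowel and a following unstressed vowel → [ɲ].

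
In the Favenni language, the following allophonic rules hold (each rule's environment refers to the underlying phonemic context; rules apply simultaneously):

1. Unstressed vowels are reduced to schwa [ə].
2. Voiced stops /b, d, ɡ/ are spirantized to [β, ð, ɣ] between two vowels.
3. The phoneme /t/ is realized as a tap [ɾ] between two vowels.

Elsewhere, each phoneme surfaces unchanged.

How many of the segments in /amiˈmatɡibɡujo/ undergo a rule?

5

Segments that undergo a rule: /a/ → [ə] (rule 1); /i/ → [ə] (rule 1); /i/ → [ə] (rule 1); /u/ → [ə] (rule 1); /o/ → [ə] (rule 1).
All other segments surface unchanged.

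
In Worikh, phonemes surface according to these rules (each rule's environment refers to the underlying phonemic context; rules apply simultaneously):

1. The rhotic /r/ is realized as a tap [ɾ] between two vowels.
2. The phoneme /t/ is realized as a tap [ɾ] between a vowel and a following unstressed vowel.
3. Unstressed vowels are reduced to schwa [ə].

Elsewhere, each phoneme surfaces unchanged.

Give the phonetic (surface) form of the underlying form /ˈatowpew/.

[ˈaɾəwpəw]

/a/ (word-initial): rule 3 targets it, but not in an unstressed syllable → unchanged [a].
Rule 2 applies to /t/ (between /a/ and /o/: between a vowel and a following unstressed vowel) → [ɾ].
/o/ (between /t/ and /w/) occurs in an unstressed syllable → [ə] by rule 3.
/w/ (between /o/ and /p/) is unaffected → [w].
/p/ stays [p].
/e/ — between /p/ and /w/, in an unstressed syllable — surfaces as [ə] (rule 3).
/w/ — not in any rule's target class → [w].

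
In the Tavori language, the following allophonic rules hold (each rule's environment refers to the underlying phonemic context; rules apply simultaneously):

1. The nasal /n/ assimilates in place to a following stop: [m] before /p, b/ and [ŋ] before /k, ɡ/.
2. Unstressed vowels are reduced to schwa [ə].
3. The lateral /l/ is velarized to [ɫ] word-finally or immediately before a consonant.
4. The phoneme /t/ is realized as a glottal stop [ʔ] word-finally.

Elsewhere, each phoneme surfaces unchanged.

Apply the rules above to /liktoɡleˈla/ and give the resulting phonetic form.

/l/ (word-initial) fails the environment for rule 3, so it stays [l].
/i/ (between /l/ and /k/) occurs in an unstressed syllable → [ə] by rule 2.
/t/ (between /k/ and /o/): rule 4 targets it, but not word-finally → unchanged [t].
/o/ — between /t/ and /ɡ/, in an unstressed syllable — surfaces as [ə] (rule 2).
/l/ (between /ɡ/ and /e/) is in the target of rule 3 but the environment (word-finally or immediately before a consonant) is not met → [l].
/e/ (between /l/ and /l/): in an unstressed syllable, so rule 2 applies → [ə].
/l/ (between /e/ and /a/): rule 3 targets it, but not word-finally or immediately before a consonant → unchanged [l].
/a/ (word-final) fails the environment for rule 2, so it stays [a].

[ləktəɡləˈla]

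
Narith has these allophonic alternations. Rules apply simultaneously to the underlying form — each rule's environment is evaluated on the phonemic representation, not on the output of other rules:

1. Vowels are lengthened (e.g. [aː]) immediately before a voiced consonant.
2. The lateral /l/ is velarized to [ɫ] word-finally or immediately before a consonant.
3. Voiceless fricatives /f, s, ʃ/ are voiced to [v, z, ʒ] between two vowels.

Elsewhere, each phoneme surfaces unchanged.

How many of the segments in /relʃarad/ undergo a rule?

4

Segments that undergo a rule: /e/ → [eː] (rule 1); /l/ → [ɫ] (rule 2); /a/ → [aː] (rule 1); /a/ → [aː] (rule 1).
All other segments surface unchanged.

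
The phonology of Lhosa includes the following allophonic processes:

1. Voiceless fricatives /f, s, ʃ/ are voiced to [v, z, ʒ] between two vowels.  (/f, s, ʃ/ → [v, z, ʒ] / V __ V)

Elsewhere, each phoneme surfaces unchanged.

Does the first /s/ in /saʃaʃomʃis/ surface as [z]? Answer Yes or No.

No

/s/ (word-initial): rule 1 targets it, but not between two vowels → unchanged [s].
The actual realization is [s], not [z].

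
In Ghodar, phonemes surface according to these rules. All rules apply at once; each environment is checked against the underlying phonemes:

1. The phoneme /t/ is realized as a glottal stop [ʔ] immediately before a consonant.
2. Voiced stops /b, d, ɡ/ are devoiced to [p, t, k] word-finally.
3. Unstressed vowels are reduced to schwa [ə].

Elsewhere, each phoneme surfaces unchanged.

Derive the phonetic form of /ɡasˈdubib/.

/ɡ/ (word-initial) fails the environment for rule 2, so it stays [ɡ].
/a/ (between /ɡ/ and /s/) occurs in an unstressed syllable → [ə] by rule 3.
/s/ (between /a/ and /d/) is unaffected → [s].
/d/ (between /s/ and /u/) fails the environment for rule 2, so it stays [d].
/u/ (between /d/ and /b/) is in the target of rule 3 but the environment (in an unstressed syllable) is not met → [u].
/b/ (between /u/ and /i/) is in the target of rule 2 but the environment (word-finally) is not met → [b].
/i/ (between /b/ and /b/) occurs in an unstressed syllable → [ə] by rule 3.
/b/ (word-final) occurs word-finally → [p] by rule 2.

[ɡəsˈdubəp]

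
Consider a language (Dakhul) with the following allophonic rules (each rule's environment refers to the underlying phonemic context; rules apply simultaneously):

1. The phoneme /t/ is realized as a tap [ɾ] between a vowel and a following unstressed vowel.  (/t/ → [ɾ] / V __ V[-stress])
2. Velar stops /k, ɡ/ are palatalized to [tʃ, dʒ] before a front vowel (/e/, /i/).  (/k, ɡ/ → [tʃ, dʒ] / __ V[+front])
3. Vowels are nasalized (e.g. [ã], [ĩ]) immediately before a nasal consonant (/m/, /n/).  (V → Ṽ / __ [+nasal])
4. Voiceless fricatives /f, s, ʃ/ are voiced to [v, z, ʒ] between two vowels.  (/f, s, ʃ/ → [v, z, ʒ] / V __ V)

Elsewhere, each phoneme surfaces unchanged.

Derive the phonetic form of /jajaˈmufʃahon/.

/j/ (word-initial) is unaffected → [j].
/a/ (between /j/ and /j/) is in the target of rule 3 but the environment (before a nasal consonant) is not met → [a].
/j/ — not in any rule's target class → [j].
Rule 3 applies to /a/ (between /j/ and /m/: before a nasal consonant) → [ã].
/m/ (between /a/ and /u/): no rule targets it → [m].
/u/ (between /m/ and /f/): rule 3 targets it, but not before a nasal consonant → unchanged [u].
/f/ — between /u/ and /ʃ/; rule 4 does not apply here → [f].
/ʃ/ (between /f/ and /a/) fails the environment for rule 4, so it stays [ʃ].
/a/ (between /ʃ/ and /h/) is in the target of rule 3 but the environment (before a nasal consonant) is not met → [a].
/h/ (between /a/ and /o/) is unaffected → [h].
/o/ (between /h/ and /n/): before a nasal consonant, so rule 3 applies → [õ].
/n/ stays [n].

[jajãˈmufʃahõn]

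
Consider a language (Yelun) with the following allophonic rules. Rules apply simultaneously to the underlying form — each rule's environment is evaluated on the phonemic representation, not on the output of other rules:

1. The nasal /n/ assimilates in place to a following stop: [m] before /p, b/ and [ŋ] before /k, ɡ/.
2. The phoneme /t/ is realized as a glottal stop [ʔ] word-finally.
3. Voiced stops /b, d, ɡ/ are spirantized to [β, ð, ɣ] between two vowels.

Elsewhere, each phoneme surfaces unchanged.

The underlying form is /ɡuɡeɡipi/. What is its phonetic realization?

[ɡuɣeɣipi]

/ɡ/ (word-initial) fails the environment for rule 3, so it stays [ɡ].
/u/ (between /ɡ/ and /ɡ/) is unaffected → [u].
/ɡ/ (between /u/ and /e/): between two vowels, so rule 3 applies → [ɣ].
/e/ (between /ɡ/ and /ɡ/) is unaffected → [e].
Rule 3 applies to /ɡ/ (between /e/ and /i/: between two vowels) → [ɣ].
/i/ — not in any rule's target class → [i].
/p/ (between /i/ and /i/): no rule targets it → [p].
/i/ stays [i].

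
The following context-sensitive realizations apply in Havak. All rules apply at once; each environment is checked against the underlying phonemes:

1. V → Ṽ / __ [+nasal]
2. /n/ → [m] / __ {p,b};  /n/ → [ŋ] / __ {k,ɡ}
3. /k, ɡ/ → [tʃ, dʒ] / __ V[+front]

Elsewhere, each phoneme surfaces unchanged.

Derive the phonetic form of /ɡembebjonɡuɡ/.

[dʒẽmbebjõŋɡuɡ]

Rule 3 applies to /ɡ/ (word-initial: before a front vowel) → [dʒ].
/e/ — between /ɡ/ and /m/, before a nasal consonant — surfaces as [ẽ] (rule 1).
/m/ — not in any rule's target class → [m].
/b/ (between /m/ and /e/) is unaffected → [b].
/e/ (between /b/ and /b/) is in the target of rule 1 but the environment (before a nasal consonant) is not met → [e].
/b/ (between /e/ and /j/): no rule targets it → [b].
/j/ (between /b/ and /o/) is unaffected → [j].
/o/ meets the environment for rule 1 (before a nasal consonant) → [õ].
/n/ — between /o/ and /ɡ/, before a labial or velar stop — surfaces as [ŋ] (rule 2).
/ɡ/ (between /n/ and /u/): rule 3 targets it, but not before a front vowel → unchanged [ɡ].
/u/ (between /ɡ/ and /ɡ/) is in the target of rule 1 but the environment (before a nasal consonant) is not met → [u].
/ɡ/ (word-final): rule 3 targets it, but not before a front vowel → unchanged [ɡ].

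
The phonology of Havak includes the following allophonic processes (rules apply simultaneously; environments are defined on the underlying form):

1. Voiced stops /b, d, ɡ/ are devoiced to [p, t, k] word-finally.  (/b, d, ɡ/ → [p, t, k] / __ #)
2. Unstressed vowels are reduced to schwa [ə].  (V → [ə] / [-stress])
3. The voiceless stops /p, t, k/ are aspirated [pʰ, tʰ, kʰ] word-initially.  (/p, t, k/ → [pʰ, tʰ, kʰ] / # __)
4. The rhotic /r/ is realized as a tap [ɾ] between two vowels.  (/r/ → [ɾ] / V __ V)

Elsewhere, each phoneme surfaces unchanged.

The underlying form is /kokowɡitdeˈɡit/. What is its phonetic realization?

[kʰəkəwɡətdəˈɡit]

/k/ (word-initial): word-initially, so rule 3 applies → [kʰ].
/o/ — between /k/ and /k/, in an unstressed syllable — surfaces as [ə] (rule 2).
/k/ — between /o/ and /o/; rule 3 does not apply here → [k].
/o/ meets the environment for rule 2 (in an unstressed syllable) → [ə].
/w/ (between /o/ and /ɡ/) is unaffected → [w].
/ɡ/ (between /w/ and /i/) fails the environment for rule 1, so it stays [ɡ].
Rule 2 applies to /i/ (between /ɡ/ and /t/: in an unstressed syllable) → [ə].
/t/ (between /i/ and /d/) fails the environment for rule 3, so it stays [t].
/d/ (between /t/ and /e/) is in the target of rule 1 but the environment (word-finally) is not met → [d].
Rule 2 applies to /e/ (between /d/ and /ɡ/: in an unstressed syllable) → [ə].
/ɡ/ (between /e/ and /i/) is in the target of rule 1 but the environment (word-finally) is not met → [ɡ].
/i/ (between /ɡ/ and /t/): rule 2 targets it, but not in an unstressed syllable → unchanged [i].
/t/ — word-final; rule 3 does not apply here → [t].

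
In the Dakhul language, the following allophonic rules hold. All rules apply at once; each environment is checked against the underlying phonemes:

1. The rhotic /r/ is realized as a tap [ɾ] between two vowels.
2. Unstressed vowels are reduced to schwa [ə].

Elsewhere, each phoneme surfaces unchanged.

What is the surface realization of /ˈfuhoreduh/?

/u/ (between /f/ and /h/) fails the environment for rule 2, so it stays [u].
/o/ — between /h/ and /r/, in an unstressed syllable — surfaces as [ə] (rule 2).
/r/ meets the environment for rule 1 (between two vowels) → [ɾ].
/e/ (between /r/ and /d/): in an unstressed syllable, so rule 2 applies → [ə].
/u/ meets the environment for rule 2 (in an unstressed syllable) → [ə].

[ˈfuhəɾədəh]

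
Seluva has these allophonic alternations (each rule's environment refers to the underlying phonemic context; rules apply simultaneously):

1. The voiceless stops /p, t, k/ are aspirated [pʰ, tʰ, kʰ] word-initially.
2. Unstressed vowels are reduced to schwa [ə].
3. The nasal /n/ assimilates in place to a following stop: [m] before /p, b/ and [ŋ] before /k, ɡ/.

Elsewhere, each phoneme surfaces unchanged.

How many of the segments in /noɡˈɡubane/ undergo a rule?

Segments that undergo a rule: /o/ → [ə] (rule 2); /a/ → [ə] (rule 2); /e/ → [ə] (rule 2).
All other segments surface unchanged.

3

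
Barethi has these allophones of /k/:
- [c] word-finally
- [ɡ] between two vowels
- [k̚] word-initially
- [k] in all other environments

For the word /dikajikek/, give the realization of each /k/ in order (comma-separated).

Occurrence 1 (position 3): between two vowels → [ɡ].
Occurrence 2 (position 7): between two vowels → [ɡ].
Occurrence 3 (position 9): word-finally → [c].

[ɡ], [ɡ], [c]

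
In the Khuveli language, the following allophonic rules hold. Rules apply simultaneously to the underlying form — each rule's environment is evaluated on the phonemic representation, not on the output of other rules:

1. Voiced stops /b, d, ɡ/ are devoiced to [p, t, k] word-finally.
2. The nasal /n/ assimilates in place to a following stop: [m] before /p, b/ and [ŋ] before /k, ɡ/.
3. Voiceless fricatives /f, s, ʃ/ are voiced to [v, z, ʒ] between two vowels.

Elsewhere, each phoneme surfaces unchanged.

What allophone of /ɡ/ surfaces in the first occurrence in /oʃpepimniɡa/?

[ɡ]

/ɡ/ — between /i/ and /a/; rule 1 does not apply here → [ɡ].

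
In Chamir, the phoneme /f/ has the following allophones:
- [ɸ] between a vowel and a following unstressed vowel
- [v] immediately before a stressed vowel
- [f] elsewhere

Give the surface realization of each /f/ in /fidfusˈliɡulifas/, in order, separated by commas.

[f], [f], [ɸ]

Occurrence 1 (position 1): no conditioning environment matches → elsewhere allophone [f].
Occurrence 2 (position 4): no conditioning environment matches → elsewhere allophone [f].
Occurrence 3 (position 13): between a vowel and a following unstressed vowel → [ɸ].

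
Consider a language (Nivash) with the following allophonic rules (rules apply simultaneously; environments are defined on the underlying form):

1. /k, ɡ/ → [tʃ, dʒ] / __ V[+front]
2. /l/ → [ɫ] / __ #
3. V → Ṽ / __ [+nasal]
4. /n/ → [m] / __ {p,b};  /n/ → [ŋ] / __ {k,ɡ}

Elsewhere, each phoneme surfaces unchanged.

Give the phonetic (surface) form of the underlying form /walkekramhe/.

[waltʃekrãmhe]

/w/ (word-initial): no rule targets it → [w].
/a/ (between /w/ and /l/) fails the environment for rule 3, so it stays [a].
/l/ (between /a/ and /k/) fails the environment for rule 2, so it stays [l].
/k/ meets the environment for rule 1 (before a front vowel) → [tʃ].
/e/ (between /k/ and /k/): rule 3 targets it, but not before a nasal consonant → unchanged [e].
/k/ (between /e/ and /r/): rule 1 targets it, but not before a front vowel → unchanged [k].
/r/ — not in any rule's target class → [r].
/a/ (between /r/ and /m/): before a nasal consonant, so rule 3 applies → [ã].
/m/ (between /a/ and /h/): no rule targets it → [m].
/h/ stays [h].
/e/ (word-final) is in the target of rule 3 but the environment (before a nasal consonant) is not met → [e].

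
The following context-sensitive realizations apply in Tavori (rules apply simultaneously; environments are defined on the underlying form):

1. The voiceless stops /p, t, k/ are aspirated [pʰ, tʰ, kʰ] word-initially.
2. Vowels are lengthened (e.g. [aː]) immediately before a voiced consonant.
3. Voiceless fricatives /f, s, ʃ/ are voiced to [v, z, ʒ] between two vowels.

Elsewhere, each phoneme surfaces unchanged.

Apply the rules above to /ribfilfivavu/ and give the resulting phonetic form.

[riːbfiːlfiːvaːvu]

/r/ — not in any rule's target class → [r].
/i/ (between /r/ and /b/): before a voiced consonant, so rule 2 applies → [iː].
/b/ (between /i/ and /f/): no rule targets it → [b].
/f/ (between /b/ and /i/) is in the target of rule 3 but the environment (between two vowels) is not met → [f].
/i/ — between /f/ and /l/, before a voiced consonant — surfaces as [iː] (rule 2).
/l/ (between /i/ and /f/) is unaffected → [l].
/f/ (between /l/ and /i/) is in the target of rule 3 but the environment (between two vowels) is not met → [f].
/i/ (between /f/ and /v/) occurs before a voiced consonant → [iː] by rule 2.
/v/ stays [v].
/a/ — between /v/ and /v/, before a voiced consonant — surfaces as [aː] (rule 2).
/v/ (between /a/ and /u/) is unaffected → [v].
/u/ (word-final) is in the target of rule 2 but the environment (before a voiced consonant) is not met → [u].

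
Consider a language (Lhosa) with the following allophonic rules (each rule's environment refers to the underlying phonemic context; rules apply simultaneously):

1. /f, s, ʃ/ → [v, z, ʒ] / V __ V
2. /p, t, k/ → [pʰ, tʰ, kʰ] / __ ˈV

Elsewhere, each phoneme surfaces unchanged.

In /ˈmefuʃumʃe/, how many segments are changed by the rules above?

2

Segments that undergo a rule: /f/ → [v] (rule 1); /ʃ/ → [ʒ] (rule 1).
All other segments surface unchanged.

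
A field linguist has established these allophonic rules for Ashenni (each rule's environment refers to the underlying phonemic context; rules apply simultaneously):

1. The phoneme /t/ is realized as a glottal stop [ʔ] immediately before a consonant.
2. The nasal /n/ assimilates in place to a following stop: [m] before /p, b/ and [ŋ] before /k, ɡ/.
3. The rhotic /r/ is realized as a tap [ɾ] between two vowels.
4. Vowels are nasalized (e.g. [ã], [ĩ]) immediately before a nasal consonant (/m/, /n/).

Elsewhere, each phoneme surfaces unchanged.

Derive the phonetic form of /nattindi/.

[naʔtĩndi]

/n/ (word-initial) is in the target of rule 2 but the environment (before a labial or velar stop) is not met → [n].
/a/ (between /n/ and /t/): rule 4 targets it, but not before a nasal consonant → unchanged [a].
/t/ (between /a/ and /t/): immediately before a consonant, so rule 1 applies → [ʔ].
/t/ (between /t/ and /i/) fails the environment for rule 1, so it stays [t].
Rule 4 applies to /i/ (between /t/ and /n/: before a nasal consonant) → [ĩ].
/n/ — between /i/ and /d/; rule 2 does not apply here → [n].
/d/ — not in any rule's target class → [d].
/i/ — word-final; rule 4 does not apply here → [i].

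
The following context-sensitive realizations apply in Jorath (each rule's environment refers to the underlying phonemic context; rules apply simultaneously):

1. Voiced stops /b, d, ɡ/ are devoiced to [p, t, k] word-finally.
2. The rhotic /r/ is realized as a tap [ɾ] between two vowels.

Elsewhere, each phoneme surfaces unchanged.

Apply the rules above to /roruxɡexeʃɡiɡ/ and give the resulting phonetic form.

[roɾuxɡexeʃɡik]

/r/ (word-initial) fails the environment for rule 2, so it stays [r].
/r/ (between /o/ and /u/): between two vowels, so rule 2 applies → [ɾ].
/ɡ/ — between /x/ and /e/; rule 1 does not apply here → [ɡ].
/ɡ/ — between /ʃ/ and /i/; rule 1 does not apply here → [ɡ].
/ɡ/ (word-final): word-finally, so rule 1 applies → [k].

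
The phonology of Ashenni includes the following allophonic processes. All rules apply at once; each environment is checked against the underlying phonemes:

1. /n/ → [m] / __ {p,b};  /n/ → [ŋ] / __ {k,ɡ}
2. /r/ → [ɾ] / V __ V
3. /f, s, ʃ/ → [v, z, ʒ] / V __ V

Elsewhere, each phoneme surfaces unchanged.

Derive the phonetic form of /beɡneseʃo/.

/b/ stays [b].
/e/ (between /b/ and /ɡ/): no rule targets it → [e].
/ɡ/ (between /e/ and /n/): no rule targets it → [ɡ].
/n/ — between /ɡ/ and /e/; rule 1 does not apply here → [n].
/e/ stays [e].
/s/ (between /e/ and /e/): between two vowels, so rule 3 applies → [z].
/e/ (between /s/ and /ʃ/) is unaffected → [e].
/ʃ/ meets the environment for rule 3 (between two vowels) → [ʒ].
/o/ — not in any rule's target class → [o].

[beɡnezeʒo]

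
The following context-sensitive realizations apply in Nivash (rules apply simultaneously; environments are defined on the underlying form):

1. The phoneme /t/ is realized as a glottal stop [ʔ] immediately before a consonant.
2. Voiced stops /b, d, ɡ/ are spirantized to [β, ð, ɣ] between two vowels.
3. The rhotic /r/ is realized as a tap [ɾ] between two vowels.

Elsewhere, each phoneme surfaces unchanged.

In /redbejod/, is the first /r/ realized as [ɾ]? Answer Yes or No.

/r/ (word-initial): rule 3 targets it, but not between two vowels → unchanged [r].
The actual realization is [r], not [ɾ].

No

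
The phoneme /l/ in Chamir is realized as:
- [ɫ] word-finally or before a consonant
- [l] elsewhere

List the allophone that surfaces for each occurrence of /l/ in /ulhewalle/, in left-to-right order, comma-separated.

Occurrence 1 (position 2): word-finally or before a consonant → [ɫ].
Occurrence 2 (position 7): word-finally or before a consonant → [ɫ].
Occurrence 3 (position 8): no conditioning environment matches → elsewhere allophone [l].

[ɫ], [ɫ], [l]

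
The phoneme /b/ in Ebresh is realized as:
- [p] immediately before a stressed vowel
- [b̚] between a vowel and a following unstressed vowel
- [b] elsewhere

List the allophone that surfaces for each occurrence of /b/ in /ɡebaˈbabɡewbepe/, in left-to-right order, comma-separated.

Occurrence 1 (position 3): between a vowel and a following unstressed vowel → [b̚].
Occurrence 2 (position 5): immediately before a stressed vowel → [p].
Occurrence 3 (position 7): no conditioning environment matches → elsewhere allophone [b].
Occurrence 4 (position 11): no conditioning environment matches → elsewhere allophone [b].

[b̚], [p], [b], [b]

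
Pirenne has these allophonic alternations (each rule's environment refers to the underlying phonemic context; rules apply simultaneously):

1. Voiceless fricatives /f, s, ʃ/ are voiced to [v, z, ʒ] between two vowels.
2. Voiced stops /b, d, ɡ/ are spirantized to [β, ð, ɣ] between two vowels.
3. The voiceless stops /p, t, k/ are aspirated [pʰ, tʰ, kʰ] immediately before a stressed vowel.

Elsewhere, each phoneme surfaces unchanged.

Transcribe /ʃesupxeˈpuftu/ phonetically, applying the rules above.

/ʃ/ (word-initial) is in the target of rule 1 but the environment (between two vowels) is not met → [ʃ].
/e/ (between /ʃ/ and /s/): no rule targets it → [e].
/s/ — between /e/ and /u/, between two vowels — surfaces as [z] (rule 1).
/u/ — not in any rule's target class → [u].
/p/ — between /u/ and /x/; rule 3 does not apply here → [p].
/x/ stays [x].
/e/ stays [e].
Rule 3 applies to /p/ (between /e/ and /u/: immediately before a stressed vowel) → [pʰ].
/u/ (between /p/ and /f/) is unaffected → [u].
/f/ (between /u/ and /t/): rule 1 targets it, but not between two vowels → unchanged [f].
/t/ (between /f/ and /u/) is in the target of rule 3 but the environment (immediately before a stressed vowel) is not met → [t].
/u/ — not in any rule's target class → [u].

[ʃezupxeˈpʰuftu]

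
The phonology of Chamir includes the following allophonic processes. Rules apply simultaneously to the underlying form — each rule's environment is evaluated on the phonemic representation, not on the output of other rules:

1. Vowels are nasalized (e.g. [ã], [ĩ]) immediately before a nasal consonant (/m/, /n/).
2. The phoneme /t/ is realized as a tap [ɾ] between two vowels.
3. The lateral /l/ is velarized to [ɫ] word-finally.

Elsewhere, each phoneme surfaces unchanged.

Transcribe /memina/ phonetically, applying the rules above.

/e/ (between /m/ and /m/) occurs before a nasal consonant → [ẽ] by rule 1.
/i/ meets the environment for rule 1 (before a nasal consonant) → [ĩ].
/a/ — word-final; rule 1 does not apply here → [a].

[mẽmĩna]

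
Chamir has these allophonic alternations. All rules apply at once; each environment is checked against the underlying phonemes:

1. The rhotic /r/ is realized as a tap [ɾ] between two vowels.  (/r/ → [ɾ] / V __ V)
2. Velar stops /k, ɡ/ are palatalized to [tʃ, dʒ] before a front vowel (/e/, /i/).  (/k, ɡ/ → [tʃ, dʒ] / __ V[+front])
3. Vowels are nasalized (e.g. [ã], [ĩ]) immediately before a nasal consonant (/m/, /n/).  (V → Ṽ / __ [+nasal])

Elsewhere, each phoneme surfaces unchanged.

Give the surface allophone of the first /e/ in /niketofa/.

/e/ (between /k/ and /t/): rule 3 targets it, but not before a nasal consonant → unchanged [e].

[e]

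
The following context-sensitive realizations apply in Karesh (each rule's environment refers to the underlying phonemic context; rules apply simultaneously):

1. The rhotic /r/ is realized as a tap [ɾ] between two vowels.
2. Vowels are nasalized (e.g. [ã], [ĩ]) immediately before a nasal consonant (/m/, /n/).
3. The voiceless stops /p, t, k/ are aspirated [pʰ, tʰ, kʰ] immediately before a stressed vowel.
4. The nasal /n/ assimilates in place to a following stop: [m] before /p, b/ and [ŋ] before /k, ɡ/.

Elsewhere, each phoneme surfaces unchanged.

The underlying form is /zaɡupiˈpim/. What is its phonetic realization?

[zaɡupiˈpʰĩm]

/z/ (word-initial) is unaffected → [z].
/a/ (between /z/ and /ɡ/) is in the target of rule 2 but the environment (before a nasal consonant) is not met → [a].
/ɡ/ stays [ɡ].
/u/ — between /ɡ/ and /p/; rule 2 does not apply here → [u].
/p/ (between /u/ and /i/) fails the environment for rule 3, so it stays [p].
/i/ (between /p/ and /p/): rule 2 targets it, but not before a nasal consonant → unchanged [i].
Rule 3 applies to /p/ (between /i/ and /i/: immediately before a stressed vowel) → [pʰ].
/i/ (between /p/ and /m/): before a nasal consonant, so rule 2 applies → [ĩ].
/m/ — not in any rule's target class → [m].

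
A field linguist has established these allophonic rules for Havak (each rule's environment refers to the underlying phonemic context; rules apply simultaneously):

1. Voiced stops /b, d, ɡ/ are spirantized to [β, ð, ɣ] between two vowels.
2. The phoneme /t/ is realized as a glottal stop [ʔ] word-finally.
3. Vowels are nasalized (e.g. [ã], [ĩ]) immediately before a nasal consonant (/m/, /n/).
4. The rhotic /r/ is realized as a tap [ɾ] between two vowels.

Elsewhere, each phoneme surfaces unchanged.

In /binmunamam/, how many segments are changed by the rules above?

4

Segments that undergo a rule: /i/ → [ĩ] (rule 3); /u/ → [ũ] (rule 3); /a/ → [ã] (rule 3); /a/ → [ã] (rule 3).
All other segments surface unchanged.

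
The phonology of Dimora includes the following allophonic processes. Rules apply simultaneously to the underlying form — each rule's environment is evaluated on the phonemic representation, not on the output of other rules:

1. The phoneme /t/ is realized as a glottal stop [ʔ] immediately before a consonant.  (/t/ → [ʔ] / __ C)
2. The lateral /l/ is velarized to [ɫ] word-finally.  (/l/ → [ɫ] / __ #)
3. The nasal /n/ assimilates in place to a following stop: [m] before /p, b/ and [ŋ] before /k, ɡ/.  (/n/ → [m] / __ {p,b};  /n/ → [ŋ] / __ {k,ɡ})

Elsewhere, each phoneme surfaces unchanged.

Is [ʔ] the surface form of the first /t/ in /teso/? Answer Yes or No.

/t/ (word-initial) fails the environment for rule 1, so it stays [t].
The actual realization is [t], not [ʔ].

No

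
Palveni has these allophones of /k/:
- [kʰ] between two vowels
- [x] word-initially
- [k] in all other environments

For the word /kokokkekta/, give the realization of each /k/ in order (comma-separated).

Occurrence 1 (position 1): word-initially → [x].
Occurrence 2 (position 3): between two vowels → [kʰ].
Occurrence 3 (position 5): no conditioning environment matches → elsewhere allophone [k].
Occurrence 4 (position 6): no conditioning environment matches → elsewhere allophone [k].
Occurrence 5 (position 8): no conditioning environment matches → elsewhere allophone [k].

[x], [kʰ], [k], [k], [k]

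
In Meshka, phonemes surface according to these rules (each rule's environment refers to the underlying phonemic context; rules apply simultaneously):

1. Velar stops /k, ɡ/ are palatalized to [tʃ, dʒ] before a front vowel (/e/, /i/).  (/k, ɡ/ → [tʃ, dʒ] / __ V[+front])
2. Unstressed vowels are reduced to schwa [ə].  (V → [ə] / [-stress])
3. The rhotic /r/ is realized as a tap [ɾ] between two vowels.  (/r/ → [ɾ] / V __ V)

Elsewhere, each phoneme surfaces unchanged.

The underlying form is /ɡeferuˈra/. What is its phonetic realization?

/ɡ/ (word-initial): before a front vowel, so rule 1 applies → [dʒ].
/e/ — between /ɡ/ and /f/, in an unstressed syllable — surfaces as [ə] (rule 2).
/e/ (between /f/ and /r/) occurs in an unstressed syllable → [ə] by rule 2.
/r/ (between /e/ and /u/) occurs between two vowels → [ɾ] by rule 3.
/u/ (between /r/ and /r/): in an unstressed syllable, so rule 2 applies → [ə].
/r/ — between /u/ and /a/, between two vowels — surfaces as [ɾ] (rule 3).
/a/ (word-final) fails the environment for rule 2, so it stays [a].

[dʒəfəɾəˈɾa]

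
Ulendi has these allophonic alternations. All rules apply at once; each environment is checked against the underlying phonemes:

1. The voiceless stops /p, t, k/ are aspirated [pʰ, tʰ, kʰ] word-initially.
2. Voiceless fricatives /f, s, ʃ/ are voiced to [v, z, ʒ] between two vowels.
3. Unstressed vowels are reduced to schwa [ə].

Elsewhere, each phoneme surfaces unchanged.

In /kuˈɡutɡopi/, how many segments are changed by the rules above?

4

Segments that undergo a rule: /k/ → [kʰ] (rule 1); /u/ → [ə] (rule 3); /o/ → [ə] (rule 3); /i/ → [ə] (rule 3).
All other segments surface unchanged.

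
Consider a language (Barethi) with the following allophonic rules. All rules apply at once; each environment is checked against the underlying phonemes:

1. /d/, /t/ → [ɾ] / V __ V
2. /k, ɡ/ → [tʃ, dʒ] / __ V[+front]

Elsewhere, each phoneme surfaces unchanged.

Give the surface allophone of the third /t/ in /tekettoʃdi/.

/t/ (between /t/ and /o/) fails the environment for rule 1, so it stays [t].

[t]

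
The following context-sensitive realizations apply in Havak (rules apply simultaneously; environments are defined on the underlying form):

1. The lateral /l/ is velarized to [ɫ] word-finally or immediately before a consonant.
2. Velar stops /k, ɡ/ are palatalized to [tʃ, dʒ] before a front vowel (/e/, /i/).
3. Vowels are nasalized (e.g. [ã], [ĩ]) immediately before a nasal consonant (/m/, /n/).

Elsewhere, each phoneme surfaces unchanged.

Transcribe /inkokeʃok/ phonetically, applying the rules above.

[ĩnkotʃeʃok]

/i/ meets the environment for rule 3 (before a nasal consonant) → [ĩ].
/k/ (between /n/ and /o/) is in the target of rule 2 but the environment (before a front vowel) is not met → [k].
/o/ — between /k/ and /k/; rule 3 does not apply here → [o].
Rule 2 applies to /k/ (between /o/ and /e/: before a front vowel) → [tʃ].
/e/ — between /k/ and /ʃ/; rule 3 does not apply here → [e].
/o/ (between /ʃ/ and /k/): rule 3 targets it, but not before a nasal consonant → unchanged [o].
/k/ (word-final): rule 2 targets it, but not before a front vowel → unchanged [k].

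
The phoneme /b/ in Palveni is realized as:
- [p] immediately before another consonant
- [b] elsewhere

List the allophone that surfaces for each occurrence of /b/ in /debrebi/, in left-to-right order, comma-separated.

Occurrence 1 (position 3): immediately before another consonant → [p].
Occurrence 2 (position 6): no conditioning environment matches → elsewhere allophone [b].

[p], [b]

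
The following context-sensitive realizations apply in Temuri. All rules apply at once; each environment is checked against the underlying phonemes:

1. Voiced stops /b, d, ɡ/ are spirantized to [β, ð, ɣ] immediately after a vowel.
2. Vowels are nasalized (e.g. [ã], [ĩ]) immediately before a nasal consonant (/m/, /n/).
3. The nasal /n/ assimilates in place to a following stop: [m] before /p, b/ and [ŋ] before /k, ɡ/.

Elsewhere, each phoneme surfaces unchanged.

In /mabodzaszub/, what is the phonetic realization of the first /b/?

/b/ (between /a/ and /o/) occurs immediately after a vowel → [β] by rule 1.

[β]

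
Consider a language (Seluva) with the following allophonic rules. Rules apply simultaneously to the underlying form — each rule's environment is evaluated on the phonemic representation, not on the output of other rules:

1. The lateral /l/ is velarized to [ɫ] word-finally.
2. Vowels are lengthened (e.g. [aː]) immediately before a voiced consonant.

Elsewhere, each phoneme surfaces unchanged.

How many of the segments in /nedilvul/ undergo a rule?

4

Segments that undergo a rule: /e/ → [eː] (rule 2); /i/ → [iː] (rule 2); /u/ → [uː] (rule 2); /l/ → [ɫ] (rule 1).
All other segments surface unchanged.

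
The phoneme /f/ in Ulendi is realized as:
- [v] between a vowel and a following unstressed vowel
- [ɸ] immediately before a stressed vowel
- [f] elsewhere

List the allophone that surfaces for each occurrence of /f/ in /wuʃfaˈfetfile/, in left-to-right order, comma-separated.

[f], [ɸ], [f]

Occurrence 1 (position 4): no conditioning environment matches → elsewhere allophone [f].
Occurrence 2 (position 6): immediately before a stressed vowel → [ɸ].
Occurrence 3 (position 9): no conditioning environment matches → elsewhere allophone [f].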